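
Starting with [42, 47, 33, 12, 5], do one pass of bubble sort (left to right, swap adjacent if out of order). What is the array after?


After one pass: [42, 33, 12, 5, 47]


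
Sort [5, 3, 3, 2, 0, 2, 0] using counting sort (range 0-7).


Count array: [2, 0, 2, 2, 0, 1, 0, 0]
Reconstruct: [0, 0, 2, 2, 3, 3, 5]


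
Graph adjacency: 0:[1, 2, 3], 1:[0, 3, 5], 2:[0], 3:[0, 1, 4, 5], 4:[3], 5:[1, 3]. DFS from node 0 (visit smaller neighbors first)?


DFS stack-based: start with [0]
Visit order: [0, 1, 3, 4, 5, 2]


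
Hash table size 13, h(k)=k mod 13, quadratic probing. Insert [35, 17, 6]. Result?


Insertions: 35->slot 9; 17->slot 4; 6->slot 6
Table: [None, None, None, None, 17, None, 6, None, None, 35, None, None, None]


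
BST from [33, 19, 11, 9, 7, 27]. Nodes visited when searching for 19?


BST root = 33
Search for 19: compare at each node
Path: [33, 19]


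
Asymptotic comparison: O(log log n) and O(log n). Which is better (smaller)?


double-logarithmic grows slower than logarithmic
O(log log n) is asymptotically smaller; O(log n) grows faster


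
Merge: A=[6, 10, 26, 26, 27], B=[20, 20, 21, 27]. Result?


Compare heads, take smaller each step.
Merged: [6, 10, 20, 20, 21, 26, 26, 27, 27]


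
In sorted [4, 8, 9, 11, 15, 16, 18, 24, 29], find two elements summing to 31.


Two pointers: lo=0, hi=8
Found pair: (15, 16) summing to 31


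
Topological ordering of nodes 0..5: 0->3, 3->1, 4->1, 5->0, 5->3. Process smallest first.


Kahn's algorithm, process smallest node first
Order: [2, 4, 5, 0, 3, 1]


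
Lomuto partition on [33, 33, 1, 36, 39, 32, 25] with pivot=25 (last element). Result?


Elements <= 25 go left of pivot.
Result: [1, 25, 33, 36, 39, 32, 33], pivot at index 1


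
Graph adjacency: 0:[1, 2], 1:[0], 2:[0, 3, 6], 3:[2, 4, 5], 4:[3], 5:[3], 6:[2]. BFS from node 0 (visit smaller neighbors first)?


BFS queue: start with [0]
Visit order: [0, 1, 2, 3, 6, 4, 5]


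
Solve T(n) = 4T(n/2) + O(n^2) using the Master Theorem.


a=4, b=2, c=2. log_2(4)=2 = c=2. Case 2: O(n^c log n) = O(n^2 log n)
Complexity: O(n^2 log n)


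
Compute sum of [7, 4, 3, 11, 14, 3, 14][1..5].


Prefix sums: [0, 7, 11, 14, 25, 39, 42, 56]
Sum[1..5] = prefix[6] - prefix[1] = 42 - 7 = 35


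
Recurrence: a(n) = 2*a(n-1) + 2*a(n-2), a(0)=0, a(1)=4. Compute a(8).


Build bottom-up:
...a(6)=480, a(7)=1312, a(8)=2*1312+2*480=3584


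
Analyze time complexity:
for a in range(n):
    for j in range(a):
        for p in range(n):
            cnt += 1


Per nesting level: O(n) * O(n) [triangular over a] * O(n) = O(n^3)
Complexity: O(n^3)


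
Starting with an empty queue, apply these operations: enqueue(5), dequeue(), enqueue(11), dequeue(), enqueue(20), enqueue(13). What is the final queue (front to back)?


enqueue(5) -> [5]
dequeue() returns 5 -> []
enqueue(11) -> [11]
dequeue() returns 11 -> []
enqueue(20) -> [20]
enqueue(13) -> [20, 13]
Final queue (front to back): [20, 13]


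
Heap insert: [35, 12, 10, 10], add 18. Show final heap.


Append 18: [35, 12, 10, 10, 18]
Bubble up: swap idx 4(18) with idx 1(12)
Result: [35, 18, 10, 10, 12]


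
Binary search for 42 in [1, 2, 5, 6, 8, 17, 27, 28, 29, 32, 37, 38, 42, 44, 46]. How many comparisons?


Search for 42:
[0,14] mid=7 arr[7]=28
[8,14] mid=11 arr[11]=38
[12,14] mid=13 arr[13]=44
[12,12] mid=12 arr[12]=42
Total: 4 comparisons


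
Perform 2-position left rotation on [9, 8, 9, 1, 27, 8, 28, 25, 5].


Left rotate by 2: [9, 1, 27, 8, 28, 25, 5, 9, 8]


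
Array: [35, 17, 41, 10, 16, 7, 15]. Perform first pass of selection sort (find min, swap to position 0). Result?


After one pass: [7, 17, 41, 10, 16, 35, 15]


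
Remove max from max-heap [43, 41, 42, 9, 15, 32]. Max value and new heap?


Max = 43
Replace root with last, heapify down
Resulting heap: [42, 41, 32, 9, 15]


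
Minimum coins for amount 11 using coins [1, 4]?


dp[0]=0; dp[i]=1+min(dp[i-c] for c in coins)
...dp[6]=3, dp[7]=4, dp[8]=2, dp[9]=3, dp[10]=4, dp[11]=5
Minimum coins for 11 = 5


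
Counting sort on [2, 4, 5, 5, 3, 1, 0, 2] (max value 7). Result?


Count array: [1, 1, 2, 1, 1, 2, 0, 0]
Reconstruct: [0, 1, 2, 2, 3, 4, 5, 5]


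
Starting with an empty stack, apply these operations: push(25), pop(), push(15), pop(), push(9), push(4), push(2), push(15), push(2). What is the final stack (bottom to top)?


push(25) -> [25]
pop() returns 25 -> []
push(15) -> [15]
pop() returns 15 -> []
push(9) -> [9]
push(4) -> [9, 4]
push(2) -> [9, 4, 2]
push(15) -> [9, 4, 2, 15]
push(2) -> [9, 4, 2, 15, 2]
Final stack (bottom to top): [9, 4, 2, 15, 2]


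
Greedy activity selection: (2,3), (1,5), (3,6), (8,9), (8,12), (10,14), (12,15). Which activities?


Greedy: pick earliest-ending, then skip overlaps.
Selected (4 activities): [(2, 3), (3, 6), (8, 9), (10, 14)]


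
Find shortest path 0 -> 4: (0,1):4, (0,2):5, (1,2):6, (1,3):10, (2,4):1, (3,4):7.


Dijkstra from 0:
Distances: {0: 0, 1: 4, 2: 5, 3: 13, 4: 6}
Shortest distance to 4 = 6, path = [0, 2, 4]


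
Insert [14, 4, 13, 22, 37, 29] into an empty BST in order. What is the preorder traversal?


Root = 14; build tree by BST insertion.
Preorder traversal: [14, 4, 13, 22, 37, 29]


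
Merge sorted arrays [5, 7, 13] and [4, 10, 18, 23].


Compare heads, take smaller each step.
Merged: [4, 5, 7, 10, 13, 18, 23]


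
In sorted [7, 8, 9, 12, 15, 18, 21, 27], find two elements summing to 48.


Two pointers: lo=0, hi=7
Found pair: (21, 27) summing to 48


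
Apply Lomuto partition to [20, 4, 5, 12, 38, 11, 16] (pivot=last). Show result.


Elements <= 16 go left of pivot.
Result: [4, 5, 12, 11, 16, 20, 38], pivot at index 4


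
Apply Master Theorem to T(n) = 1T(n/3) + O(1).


a=1, b=3, c=0. log_3(1)=0 = c=0. Case 2: O(n^c log n) = O(log n)
Complexity: O(log n)


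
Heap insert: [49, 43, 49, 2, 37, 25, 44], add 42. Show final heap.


Append 42: [49, 43, 49, 2, 37, 25, 44, 42]
Bubble up: swap idx 7(42) with idx 3(2)
Result: [49, 43, 49, 42, 37, 25, 44, 2]


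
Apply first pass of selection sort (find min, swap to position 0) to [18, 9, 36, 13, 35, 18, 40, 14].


After one pass: [9, 18, 36, 13, 35, 18, 40, 14]


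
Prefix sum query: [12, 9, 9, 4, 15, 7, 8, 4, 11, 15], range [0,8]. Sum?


Prefix sums: [0, 12, 21, 30, 34, 49, 56, 64, 68, 79, 94]
Sum[0..8] = prefix[9] - prefix[0] = 79 - 0 = 79


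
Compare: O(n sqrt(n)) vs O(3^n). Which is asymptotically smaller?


n^1.5 grows slower than exponential (base 3)
O(n sqrt(n)) is asymptotically smaller; O(3^n) grows faster


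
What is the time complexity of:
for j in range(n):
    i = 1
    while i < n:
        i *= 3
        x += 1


Per nesting level: O(n) * O(log n) = O(n log n)
Complexity: O(n log n)


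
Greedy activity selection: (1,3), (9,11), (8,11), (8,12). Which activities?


Greedy: pick earliest-ending, then skip overlaps.
Selected (2 activities): [(1, 3), (9, 11)]


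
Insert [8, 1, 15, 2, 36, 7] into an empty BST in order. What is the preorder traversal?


Root = 8; build tree by BST insertion.
Preorder traversal: [8, 1, 2, 7, 15, 36]


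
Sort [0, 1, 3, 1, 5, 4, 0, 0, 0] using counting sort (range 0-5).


Count array: [4, 2, 0, 1, 1, 1]
Reconstruct: [0, 0, 0, 0, 1, 1, 3, 4, 5]


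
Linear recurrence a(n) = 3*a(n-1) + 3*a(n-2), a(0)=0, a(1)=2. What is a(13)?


Build bottom-up:
...a(11)=1015254, a(12)=3849120, a(13)=3*3849120+3*1015254=14593122


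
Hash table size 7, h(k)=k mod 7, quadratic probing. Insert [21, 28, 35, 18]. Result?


Insertions: 21->slot 0; 28->slot 1; 35->slot 4; 18->slot 5
Table: [21, 28, None, None, 35, 18, None]


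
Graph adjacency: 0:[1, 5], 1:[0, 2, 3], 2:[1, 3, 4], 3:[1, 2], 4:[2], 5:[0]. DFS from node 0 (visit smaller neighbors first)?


DFS stack-based: start with [0]
Visit order: [0, 1, 2, 3, 4, 5]


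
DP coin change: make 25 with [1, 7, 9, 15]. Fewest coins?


dp[0]=0; dp[i]=1+min(dp[i-c] for c in coins)
...dp[20]=4, dp[21]=3, dp[22]=2, dp[23]=3, dp[24]=2, dp[25]=3
Minimum coins for 25 = 3


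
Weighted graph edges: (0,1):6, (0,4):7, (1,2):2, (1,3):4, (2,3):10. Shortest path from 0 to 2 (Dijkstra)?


Dijkstra from 0:
Distances: {0: 0, 1: 6, 2: 8, 3: 10, 4: 7}
Shortest distance to 2 = 8, path = [0, 1, 2]


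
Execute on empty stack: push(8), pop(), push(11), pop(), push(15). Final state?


push(8) -> [8]
pop() returns 8 -> []
push(11) -> [11]
pop() returns 11 -> []
push(15) -> [15]
Final stack (bottom to top): [15]


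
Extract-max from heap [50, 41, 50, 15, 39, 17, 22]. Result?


Max = 50
Replace root with last, heapify down
Resulting heap: [50, 41, 22, 15, 39, 17]


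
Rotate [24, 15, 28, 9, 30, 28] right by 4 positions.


Right rotate by 4: [28, 9, 30, 28, 24, 15]


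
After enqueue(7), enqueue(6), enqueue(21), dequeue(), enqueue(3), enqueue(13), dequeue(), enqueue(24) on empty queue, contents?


enqueue(7) -> [7]
enqueue(6) -> [7, 6]
enqueue(21) -> [7, 6, 21]
dequeue() returns 7 -> [6, 21]
enqueue(3) -> [6, 21, 3]
enqueue(13) -> [6, 21, 3, 13]
dequeue() returns 6 -> [21, 3, 13]
enqueue(24) -> [21, 3, 13, 24]
Final queue (front to back): [21, 3, 13, 24]


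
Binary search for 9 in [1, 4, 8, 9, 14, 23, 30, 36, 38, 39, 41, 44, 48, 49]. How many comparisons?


Search for 9:
[0,13] mid=6 arr[6]=30
[0,5] mid=2 arr[2]=8
[3,5] mid=4 arr[4]=14
[3,3] mid=3 arr[3]=9
Total: 4 comparisons


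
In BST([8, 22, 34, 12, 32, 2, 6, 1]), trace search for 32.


BST root = 8
Search for 32: compare at each node
Path: [8, 22, 34, 32]


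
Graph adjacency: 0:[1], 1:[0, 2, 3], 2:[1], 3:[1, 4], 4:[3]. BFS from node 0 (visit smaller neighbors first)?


BFS queue: start with [0]
Visit order: [0, 1, 2, 3, 4]


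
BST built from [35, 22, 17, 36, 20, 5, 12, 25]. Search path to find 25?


BST root = 35
Search for 25: compare at each node
Path: [35, 22, 25]


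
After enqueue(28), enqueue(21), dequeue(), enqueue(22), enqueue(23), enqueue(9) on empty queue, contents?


enqueue(28) -> [28]
enqueue(21) -> [28, 21]
dequeue() returns 28 -> [21]
enqueue(22) -> [21, 22]
enqueue(23) -> [21, 22, 23]
enqueue(9) -> [21, 22, 23, 9]
Final queue (front to back): [21, 22, 23, 9]


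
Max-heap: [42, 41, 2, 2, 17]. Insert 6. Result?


Append 6: [42, 41, 2, 2, 17, 6]
Bubble up: swap idx 5(6) with idx 2(2)
Result: [42, 41, 6, 2, 17, 2]


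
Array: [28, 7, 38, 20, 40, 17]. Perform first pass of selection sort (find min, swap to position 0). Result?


After one pass: [7, 28, 38, 20, 40, 17]


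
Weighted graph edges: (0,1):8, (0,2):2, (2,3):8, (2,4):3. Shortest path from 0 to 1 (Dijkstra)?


Dijkstra from 0:
Distances: {0: 0, 1: 8, 2: 2, 3: 10, 4: 5}
Shortest distance to 1 = 8, path = [0, 1]


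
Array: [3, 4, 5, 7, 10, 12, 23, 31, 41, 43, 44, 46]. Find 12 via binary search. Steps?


Search for 12:
[0,11] mid=5 arr[5]=12
Total: 1 comparisons


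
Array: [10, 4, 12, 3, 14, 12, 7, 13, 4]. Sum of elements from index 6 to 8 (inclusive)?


Prefix sums: [0, 10, 14, 26, 29, 43, 55, 62, 75, 79]
Sum[6..8] = prefix[9] - prefix[6] = 79 - 55 = 24


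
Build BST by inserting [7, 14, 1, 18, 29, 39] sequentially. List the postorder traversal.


Root = 7; build tree by BST insertion.
Postorder traversal: [1, 39, 29, 18, 14, 7]


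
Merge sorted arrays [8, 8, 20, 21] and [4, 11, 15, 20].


Compare heads, take smaller each step.
Merged: [4, 8, 8, 11, 15, 20, 20, 21]


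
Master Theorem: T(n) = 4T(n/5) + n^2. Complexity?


a=4, b=5, c=2. log_5(4)=0.861 < c=2. Case 3: O(n^c) = O(n^2)
Complexity: O(n^2)


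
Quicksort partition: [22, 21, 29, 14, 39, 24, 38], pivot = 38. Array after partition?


Elements <= 38 go left of pivot.
Result: [22, 21, 29, 14, 24, 38, 39], pivot at index 5


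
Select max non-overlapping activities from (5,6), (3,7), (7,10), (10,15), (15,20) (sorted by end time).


Greedy: pick earliest-ending, then skip overlaps.
Selected (4 activities): [(5, 6), (7, 10), (10, 15), (15, 20)]


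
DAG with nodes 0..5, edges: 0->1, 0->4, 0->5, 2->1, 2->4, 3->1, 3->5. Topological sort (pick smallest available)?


Kahn's algorithm, process smallest node first
Order: [0, 2, 3, 1, 4, 5]


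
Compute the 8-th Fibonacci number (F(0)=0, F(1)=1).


F(n)=F(n-1)+F(n-2)
...F(6)=8, F(7)=13, F(8)=21


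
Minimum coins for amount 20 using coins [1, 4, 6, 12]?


dp[0]=0; dp[i]=1+min(dp[i-c] for c in coins)
...dp[15]=4, dp[16]=2, dp[17]=3, dp[18]=2, dp[19]=3, dp[20]=3
Minimum coins for 20 = 3


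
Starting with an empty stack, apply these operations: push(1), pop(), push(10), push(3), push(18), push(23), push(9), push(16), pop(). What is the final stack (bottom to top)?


push(1) -> [1]
pop() returns 1 -> []
push(10) -> [10]
push(3) -> [10, 3]
push(18) -> [10, 3, 18]
push(23) -> [10, 3, 18, 23]
push(9) -> [10, 3, 18, 23, 9]
push(16) -> [10, 3, 18, 23, 9, 16]
pop() returns 16 -> [10, 3, 18, 23, 9]
Final stack (bottom to top): [10, 3, 18, 23, 9]


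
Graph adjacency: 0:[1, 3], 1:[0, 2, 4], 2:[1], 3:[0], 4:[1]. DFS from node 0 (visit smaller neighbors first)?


DFS stack-based: start with [0]
Visit order: [0, 1, 2, 4, 3]


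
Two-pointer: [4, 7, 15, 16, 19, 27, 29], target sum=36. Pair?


Two pointers: lo=0, hi=6
Found pair: (7, 29) summing to 36


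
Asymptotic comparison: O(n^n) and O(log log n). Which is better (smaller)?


double-logarithmic grows slower than n^n
O(log log n) is asymptotically smaller; O(n^n) grows faster


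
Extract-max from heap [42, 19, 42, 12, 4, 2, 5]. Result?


Max = 42
Replace root with last, heapify down
Resulting heap: [42, 19, 5, 12, 4, 2]


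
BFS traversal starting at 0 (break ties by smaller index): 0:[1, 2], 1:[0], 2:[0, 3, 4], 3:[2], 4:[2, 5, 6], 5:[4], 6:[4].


BFS queue: start with [0]
Visit order: [0, 1, 2, 3, 4, 5, 6]


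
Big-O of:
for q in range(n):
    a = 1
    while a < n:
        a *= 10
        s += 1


Per nesting level: O(n) * O(log n) = O(n log n)
Complexity: O(n log n)


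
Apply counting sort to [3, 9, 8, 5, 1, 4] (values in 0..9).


Count array: [0, 1, 0, 1, 1, 1, 0, 0, 1, 1]
Reconstruct: [1, 3, 4, 5, 8, 9]


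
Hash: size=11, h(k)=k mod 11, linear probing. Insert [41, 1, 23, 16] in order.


Insertions: 41->slot 8; 1->slot 1; 23->slot 2; 16->slot 5
Table: [None, 1, 23, None, None, 16, None, None, 41, None, None]


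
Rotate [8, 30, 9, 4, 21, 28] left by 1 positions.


Left rotate by 1: [30, 9, 4, 21, 28, 8]


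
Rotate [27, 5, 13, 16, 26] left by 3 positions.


Left rotate by 3: [16, 26, 27, 5, 13]


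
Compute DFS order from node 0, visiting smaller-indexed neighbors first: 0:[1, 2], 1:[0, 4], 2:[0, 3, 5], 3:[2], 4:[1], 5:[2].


DFS stack-based: start with [0]
Visit order: [0, 1, 4, 2, 3, 5]


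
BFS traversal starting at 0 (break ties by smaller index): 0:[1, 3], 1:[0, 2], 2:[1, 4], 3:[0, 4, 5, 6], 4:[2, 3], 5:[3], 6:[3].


BFS queue: start with [0]
Visit order: [0, 1, 3, 2, 4, 5, 6]


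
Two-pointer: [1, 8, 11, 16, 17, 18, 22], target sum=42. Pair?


Two pointers: lo=0, hi=6
No pair sums to 42


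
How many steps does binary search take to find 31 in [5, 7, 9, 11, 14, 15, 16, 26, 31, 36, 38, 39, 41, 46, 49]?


Search for 31:
[0,14] mid=7 arr[7]=26
[8,14] mid=11 arr[11]=39
[8,10] mid=9 arr[9]=36
[8,8] mid=8 arr[8]=31
Total: 4 comparisons


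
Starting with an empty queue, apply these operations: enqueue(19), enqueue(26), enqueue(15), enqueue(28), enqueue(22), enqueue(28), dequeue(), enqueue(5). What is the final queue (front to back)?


enqueue(19) -> [19]
enqueue(26) -> [19, 26]
enqueue(15) -> [19, 26, 15]
enqueue(28) -> [19, 26, 15, 28]
enqueue(22) -> [19, 26, 15, 28, 22]
enqueue(28) -> [19, 26, 15, 28, 22, 28]
dequeue() returns 19 -> [26, 15, 28, 22, 28]
enqueue(5) -> [26, 15, 28, 22, 28, 5]
Final queue (front to back): [26, 15, 28, 22, 28, 5]


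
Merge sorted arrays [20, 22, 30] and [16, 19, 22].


Compare heads, take smaller each step.
Merged: [16, 19, 20, 22, 22, 30]


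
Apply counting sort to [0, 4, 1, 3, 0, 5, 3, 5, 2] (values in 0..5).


Count array: [2, 1, 1, 2, 1, 2]
Reconstruct: [0, 0, 1, 2, 3, 3, 4, 5, 5]


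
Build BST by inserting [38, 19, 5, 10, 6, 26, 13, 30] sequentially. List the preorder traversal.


Root = 38; build tree by BST insertion.
Preorder traversal: [38, 19, 5, 10, 6, 13, 26, 30]


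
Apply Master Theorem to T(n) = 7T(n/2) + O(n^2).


a=7, b=2, c=2. log_2(7)=2.807 > c=2. Case 1: O(n^log_b(a)) = O(n^2.807)
Complexity: O(n^2.807)


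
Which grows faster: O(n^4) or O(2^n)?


quartic grows slower than exponential
O(n^4) is asymptotically smaller; O(2^n) grows faster


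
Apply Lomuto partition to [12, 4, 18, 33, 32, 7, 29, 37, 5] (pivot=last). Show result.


Elements <= 5 go left of pivot.
Result: [4, 5, 18, 33, 32, 7, 29, 37, 12], pivot at index 1


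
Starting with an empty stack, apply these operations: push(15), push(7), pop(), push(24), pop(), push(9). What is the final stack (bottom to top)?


push(15) -> [15]
push(7) -> [15, 7]
pop() returns 7 -> [15]
push(24) -> [15, 24]
pop() returns 24 -> [15]
push(9) -> [15, 9]
Final stack (bottom to top): [15, 9]


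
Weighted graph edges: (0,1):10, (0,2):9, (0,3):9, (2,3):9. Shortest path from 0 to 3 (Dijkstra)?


Dijkstra from 0:
Distances: {0: 0, 1: 10, 2: 9, 3: 9}
Shortest distance to 3 = 9, path = [0, 3]


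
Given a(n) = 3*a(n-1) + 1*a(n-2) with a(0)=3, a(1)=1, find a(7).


Build bottom-up:
...a(5)=208, a(6)=687, a(7)=3*687+1*208=2269


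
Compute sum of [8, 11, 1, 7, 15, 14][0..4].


Prefix sums: [0, 8, 19, 20, 27, 42, 56]
Sum[0..4] = prefix[5] - prefix[0] = 42 - 0 = 42


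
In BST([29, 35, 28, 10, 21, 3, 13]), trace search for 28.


BST root = 29
Search for 28: compare at each node
Path: [29, 28]


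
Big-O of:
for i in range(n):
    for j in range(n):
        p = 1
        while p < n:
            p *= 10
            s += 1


Per nesting level: O(n) * O(n) * O(log n) = O(n^2 log n)
Complexity: O(n^2 log n)


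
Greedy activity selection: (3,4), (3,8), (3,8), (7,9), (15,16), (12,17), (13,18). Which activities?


Greedy: pick earliest-ending, then skip overlaps.
Selected (3 activities): [(3, 4), (7, 9), (15, 16)]


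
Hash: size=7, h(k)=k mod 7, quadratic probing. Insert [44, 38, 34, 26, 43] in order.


Insertions: 44->slot 2; 38->slot 3; 34->slot 6; 26->slot 5; 43->slot 1
Table: [None, 43, 44, 38, None, 26, 34]


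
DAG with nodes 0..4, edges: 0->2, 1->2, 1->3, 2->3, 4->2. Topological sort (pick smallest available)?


Kahn's algorithm, process smallest node first
Order: [0, 1, 4, 2, 3]


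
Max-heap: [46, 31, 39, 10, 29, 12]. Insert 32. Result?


Append 32: [46, 31, 39, 10, 29, 12, 32]
Bubble up: no swaps needed
Result: [46, 31, 39, 10, 29, 12, 32]


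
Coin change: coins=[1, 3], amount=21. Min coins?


dp[0]=0; dp[i]=1+min(dp[i-c] for c in coins)
...dp[16]=6, dp[17]=7, dp[18]=6, dp[19]=7, dp[20]=8, dp[21]=7
Minimum coins for 21 = 7


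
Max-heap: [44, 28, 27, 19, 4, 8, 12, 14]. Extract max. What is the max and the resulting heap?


Max = 44
Replace root with last, heapify down
Resulting heap: [28, 19, 27, 14, 4, 8, 12]


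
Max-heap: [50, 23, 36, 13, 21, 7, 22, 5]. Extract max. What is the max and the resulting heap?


Max = 50
Replace root with last, heapify down
Resulting heap: [36, 23, 22, 13, 21, 7, 5]


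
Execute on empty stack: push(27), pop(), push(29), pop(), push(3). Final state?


push(27) -> [27]
pop() returns 27 -> []
push(29) -> [29]
pop() returns 29 -> []
push(3) -> [3]
Final stack (bottom to top): [3]


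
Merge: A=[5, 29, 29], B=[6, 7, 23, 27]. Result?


Compare heads, take smaller each step.
Merged: [5, 6, 7, 23, 27, 29, 29]


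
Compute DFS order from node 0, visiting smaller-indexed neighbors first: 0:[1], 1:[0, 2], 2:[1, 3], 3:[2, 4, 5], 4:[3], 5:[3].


DFS stack-based: start with [0]
Visit order: [0, 1, 2, 3, 4, 5]


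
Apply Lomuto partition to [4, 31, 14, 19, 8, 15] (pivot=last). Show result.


Elements <= 15 go left of pivot.
Result: [4, 14, 8, 15, 31, 19], pivot at index 3


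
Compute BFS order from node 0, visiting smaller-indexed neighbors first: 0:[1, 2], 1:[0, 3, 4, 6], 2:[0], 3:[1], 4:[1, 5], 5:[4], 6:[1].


BFS queue: start with [0]
Visit order: [0, 1, 2, 3, 4, 6, 5]


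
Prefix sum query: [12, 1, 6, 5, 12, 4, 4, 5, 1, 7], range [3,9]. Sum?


Prefix sums: [0, 12, 13, 19, 24, 36, 40, 44, 49, 50, 57]
Sum[3..9] = prefix[10] - prefix[3] = 57 - 19 = 38


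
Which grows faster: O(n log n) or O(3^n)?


linearithmic grows slower than exponential (base 3)
O(n log n) is asymptotically smaller; O(3^n) grows faster


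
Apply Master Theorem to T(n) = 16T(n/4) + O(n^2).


a=16, b=4, c=2. log_4(16)=2 = c=2. Case 2: O(n^c log n) = O(n^2 log n)
Complexity: O(n^2 log n)


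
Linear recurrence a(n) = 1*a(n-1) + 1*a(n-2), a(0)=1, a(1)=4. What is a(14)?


Build bottom-up:
...a(12)=665, a(13)=1076, a(14)=1*1076+1*665=1741


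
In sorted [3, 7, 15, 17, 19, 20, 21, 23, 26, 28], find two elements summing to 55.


Two pointers: lo=0, hi=9
No pair sums to 55


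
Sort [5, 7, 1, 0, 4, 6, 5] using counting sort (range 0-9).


Count array: [1, 1, 0, 0, 1, 2, 1, 1, 0, 0]
Reconstruct: [0, 1, 4, 5, 5, 6, 7]


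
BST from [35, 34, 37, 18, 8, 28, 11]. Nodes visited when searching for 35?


BST root = 35
Search for 35: compare at each node
Path: [35]


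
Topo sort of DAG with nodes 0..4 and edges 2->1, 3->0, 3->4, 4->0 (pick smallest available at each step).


Kahn's algorithm, process smallest node first
Order: [2, 1, 3, 4, 0]


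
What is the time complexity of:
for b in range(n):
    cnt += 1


Per nesting level: O(n) = O(n)
Complexity: O(n)


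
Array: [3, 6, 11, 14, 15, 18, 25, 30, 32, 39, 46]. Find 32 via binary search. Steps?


Search for 32:
[0,10] mid=5 arr[5]=18
[6,10] mid=8 arr[8]=32
Total: 2 comparisons


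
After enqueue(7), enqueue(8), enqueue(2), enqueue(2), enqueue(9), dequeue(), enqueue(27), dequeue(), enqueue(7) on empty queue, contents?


enqueue(7) -> [7]
enqueue(8) -> [7, 8]
enqueue(2) -> [7, 8, 2]
enqueue(2) -> [7, 8, 2, 2]
enqueue(9) -> [7, 8, 2, 2, 9]
dequeue() returns 7 -> [8, 2, 2, 9]
enqueue(27) -> [8, 2, 2, 9, 27]
dequeue() returns 8 -> [2, 2, 9, 27]
enqueue(7) -> [2, 2, 9, 27, 7]
Final queue (front to back): [2, 2, 9, 27, 7]


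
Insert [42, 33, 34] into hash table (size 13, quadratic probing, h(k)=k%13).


Insertions: 42->slot 3; 33->slot 7; 34->slot 8
Table: [None, None, None, 42, None, None, None, 33, 34, None, None, None, None]


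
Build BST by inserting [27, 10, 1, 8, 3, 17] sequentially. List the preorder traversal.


Root = 27; build tree by BST insertion.
Preorder traversal: [27, 10, 1, 8, 3, 17]


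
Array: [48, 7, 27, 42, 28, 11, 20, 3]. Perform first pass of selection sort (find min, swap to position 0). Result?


After one pass: [3, 7, 27, 42, 28, 11, 20, 48]


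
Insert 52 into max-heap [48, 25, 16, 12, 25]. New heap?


Append 52: [48, 25, 16, 12, 25, 52]
Bubble up: swap idx 5(52) with idx 2(16); swap idx 2(52) with idx 0(48)
Result: [52, 25, 48, 12, 25, 16]


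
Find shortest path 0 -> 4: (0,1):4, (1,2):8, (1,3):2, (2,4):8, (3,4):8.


Dijkstra from 0:
Distances: {0: 0, 1: 4, 2: 12, 3: 6, 4: 14}
Shortest distance to 4 = 14, path = [0, 1, 3, 4]


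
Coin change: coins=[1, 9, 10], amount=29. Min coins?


dp[0]=0; dp[i]=1+min(dp[i-c] for c in coins)
...dp[24]=6, dp[25]=7, dp[26]=8, dp[27]=3, dp[28]=3, dp[29]=3
Minimum coins for 29 = 3


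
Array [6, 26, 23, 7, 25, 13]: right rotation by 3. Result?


Right rotate by 3: [7, 25, 13, 6, 26, 23]


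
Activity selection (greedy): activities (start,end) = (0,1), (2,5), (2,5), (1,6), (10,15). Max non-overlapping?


Greedy: pick earliest-ending, then skip overlaps.
Selected (3 activities): [(0, 1), (2, 5), (10, 15)]


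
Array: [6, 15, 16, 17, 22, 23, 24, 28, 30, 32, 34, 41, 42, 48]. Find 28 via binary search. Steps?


Search for 28:
[0,13] mid=6 arr[6]=24
[7,13] mid=10 arr[10]=34
[7,9] mid=8 arr[8]=30
[7,7] mid=7 arr[7]=28
Total: 4 comparisons


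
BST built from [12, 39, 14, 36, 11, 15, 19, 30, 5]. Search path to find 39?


BST root = 12
Search for 39: compare at each node
Path: [12, 39]


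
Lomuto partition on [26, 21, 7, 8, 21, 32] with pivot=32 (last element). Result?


Elements <= 32 go left of pivot.
Result: [26, 21, 7, 8, 21, 32], pivot at index 5


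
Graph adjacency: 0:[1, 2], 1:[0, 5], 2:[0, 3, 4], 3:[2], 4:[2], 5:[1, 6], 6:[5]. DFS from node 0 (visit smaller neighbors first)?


DFS stack-based: start with [0]
Visit order: [0, 1, 5, 6, 2, 3, 4]


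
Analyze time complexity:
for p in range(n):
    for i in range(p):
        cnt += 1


Per nesting level: O(n) * O(n) [triangular over p] = O(n^2)
Complexity: O(n^2)


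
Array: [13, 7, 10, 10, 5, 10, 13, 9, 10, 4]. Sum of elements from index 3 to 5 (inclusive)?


Prefix sums: [0, 13, 20, 30, 40, 45, 55, 68, 77, 87, 91]
Sum[3..5] = prefix[6] - prefix[3] = 55 - 30 = 25


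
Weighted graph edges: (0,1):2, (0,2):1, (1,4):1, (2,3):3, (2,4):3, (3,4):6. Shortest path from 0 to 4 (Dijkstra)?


Dijkstra from 0:
Distances: {0: 0, 1: 2, 2: 1, 3: 4, 4: 3}
Shortest distance to 4 = 3, path = [0, 1, 4]


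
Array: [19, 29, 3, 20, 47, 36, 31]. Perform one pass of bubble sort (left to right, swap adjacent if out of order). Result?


After one pass: [19, 3, 20, 29, 36, 31, 47]


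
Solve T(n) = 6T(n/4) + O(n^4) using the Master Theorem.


a=6, b=4, c=4. log_4(6)=1.292 < c=4. Case 3: O(n^c) = O(n^4)
Complexity: O(n^4)


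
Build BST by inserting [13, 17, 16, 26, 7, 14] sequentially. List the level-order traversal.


Root = 13; build tree by BST insertion.
Level-Order traversal: [13, 7, 17, 16, 26, 14]


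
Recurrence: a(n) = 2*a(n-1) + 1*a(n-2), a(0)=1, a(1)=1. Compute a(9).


Build bottom-up:
...a(7)=239, a(8)=577, a(9)=2*577+1*239=1393


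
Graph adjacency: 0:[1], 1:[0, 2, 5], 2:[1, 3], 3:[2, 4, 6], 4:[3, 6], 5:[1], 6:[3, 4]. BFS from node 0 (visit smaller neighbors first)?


BFS queue: start with [0]
Visit order: [0, 1, 2, 5, 3, 4, 6]


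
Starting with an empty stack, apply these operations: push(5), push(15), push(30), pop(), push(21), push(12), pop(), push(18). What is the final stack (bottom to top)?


push(5) -> [5]
push(15) -> [5, 15]
push(30) -> [5, 15, 30]
pop() returns 30 -> [5, 15]
push(21) -> [5, 15, 21]
push(12) -> [5, 15, 21, 12]
pop() returns 12 -> [5, 15, 21]
push(18) -> [5, 15, 21, 18]
Final stack (bottom to top): [5, 15, 21, 18]


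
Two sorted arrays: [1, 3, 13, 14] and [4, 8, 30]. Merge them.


Compare heads, take smaller each step.
Merged: [1, 3, 4, 8, 13, 14, 30]


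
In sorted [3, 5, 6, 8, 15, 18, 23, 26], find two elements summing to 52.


Two pointers: lo=0, hi=7
No pair sums to 52


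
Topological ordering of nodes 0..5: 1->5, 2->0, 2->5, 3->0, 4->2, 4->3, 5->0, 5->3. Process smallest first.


Kahn's algorithm, process smallest node first
Order: [1, 4, 2, 5, 3, 0]


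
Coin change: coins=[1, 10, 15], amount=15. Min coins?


dp[0]=0; dp[i]=1+min(dp[i-c] for c in coins)
...dp[10]=1, dp[11]=2, dp[12]=3, dp[13]=4, dp[14]=5, dp[15]=1
Minimum coins for 15 = 1


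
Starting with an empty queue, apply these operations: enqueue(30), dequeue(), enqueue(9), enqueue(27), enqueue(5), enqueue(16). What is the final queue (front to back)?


enqueue(30) -> [30]
dequeue() returns 30 -> []
enqueue(9) -> [9]
enqueue(27) -> [9, 27]
enqueue(5) -> [9, 27, 5]
enqueue(16) -> [9, 27, 5, 16]
Final queue (front to back): [9, 27, 5, 16]


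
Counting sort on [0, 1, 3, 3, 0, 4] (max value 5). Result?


Count array: [2, 1, 0, 2, 1, 0]
Reconstruct: [0, 0, 1, 3, 3, 4]


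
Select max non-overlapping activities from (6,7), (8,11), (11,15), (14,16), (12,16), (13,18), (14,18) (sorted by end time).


Greedy: pick earliest-ending, then skip overlaps.
Selected (3 activities): [(6, 7), (8, 11), (11, 15)]


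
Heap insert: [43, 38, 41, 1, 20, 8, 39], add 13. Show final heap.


Append 13: [43, 38, 41, 1, 20, 8, 39, 13]
Bubble up: swap idx 7(13) with idx 3(1)
Result: [43, 38, 41, 13, 20, 8, 39, 1]


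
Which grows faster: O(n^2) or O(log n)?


logarithmic grows slower than quadratic
O(log n) is asymptotically smaller; O(n^2) grows faster


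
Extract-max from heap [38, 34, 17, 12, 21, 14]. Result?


Max = 38
Replace root with last, heapify down
Resulting heap: [34, 21, 17, 12, 14]


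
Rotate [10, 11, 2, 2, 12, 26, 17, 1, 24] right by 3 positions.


Right rotate by 3: [17, 1, 24, 10, 11, 2, 2, 12, 26]


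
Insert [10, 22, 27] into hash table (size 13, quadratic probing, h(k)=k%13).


Insertions: 10->slot 10; 22->slot 9; 27->slot 1
Table: [None, 27, None, None, None, None, None, None, None, 22, 10, None, None]


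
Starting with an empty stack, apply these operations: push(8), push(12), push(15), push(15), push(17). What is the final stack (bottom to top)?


push(8) -> [8]
push(12) -> [8, 12]
push(15) -> [8, 12, 15]
push(15) -> [8, 12, 15, 15]
push(17) -> [8, 12, 15, 15, 17]
Final stack (bottom to top): [8, 12, 15, 15, 17]


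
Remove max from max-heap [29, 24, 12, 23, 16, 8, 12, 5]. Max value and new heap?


Max = 29
Replace root with last, heapify down
Resulting heap: [24, 23, 12, 5, 16, 8, 12]


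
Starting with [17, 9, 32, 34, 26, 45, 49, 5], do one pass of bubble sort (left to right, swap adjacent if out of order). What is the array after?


After one pass: [9, 17, 32, 26, 34, 45, 5, 49]


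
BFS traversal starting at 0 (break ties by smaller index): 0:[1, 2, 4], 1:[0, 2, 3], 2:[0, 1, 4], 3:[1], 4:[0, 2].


BFS queue: start with [0]
Visit order: [0, 1, 2, 4, 3]


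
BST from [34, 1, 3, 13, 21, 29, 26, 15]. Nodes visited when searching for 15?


BST root = 34
Search for 15: compare at each node
Path: [34, 1, 3, 13, 21, 15]


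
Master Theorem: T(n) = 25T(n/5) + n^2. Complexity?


a=25, b=5, c=2. log_5(25)=2 = c=2. Case 2: O(n^c log n) = O(n^2 log n)
Complexity: O(n^2 log n)


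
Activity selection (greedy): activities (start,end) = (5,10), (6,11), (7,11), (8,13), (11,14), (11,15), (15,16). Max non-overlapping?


Greedy: pick earliest-ending, then skip overlaps.
Selected (3 activities): [(5, 10), (11, 14), (15, 16)]


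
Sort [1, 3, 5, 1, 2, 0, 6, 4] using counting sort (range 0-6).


Count array: [1, 2, 1, 1, 1, 1, 1]
Reconstruct: [0, 1, 1, 2, 3, 4, 5, 6]


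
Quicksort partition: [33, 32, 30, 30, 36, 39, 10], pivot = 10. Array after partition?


Elements <= 10 go left of pivot.
Result: [10, 32, 30, 30, 36, 39, 33], pivot at index 0


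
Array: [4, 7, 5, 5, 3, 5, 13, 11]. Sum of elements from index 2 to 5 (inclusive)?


Prefix sums: [0, 4, 11, 16, 21, 24, 29, 42, 53]
Sum[2..5] = prefix[6] - prefix[2] = 29 - 11 = 18


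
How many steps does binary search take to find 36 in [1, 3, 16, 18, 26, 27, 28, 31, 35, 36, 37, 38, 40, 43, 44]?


Search for 36:
[0,14] mid=7 arr[7]=31
[8,14] mid=11 arr[11]=38
[8,10] mid=9 arr[9]=36
Total: 3 comparisons


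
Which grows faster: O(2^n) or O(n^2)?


quadratic grows slower than exponential
O(n^2) is asymptotically smaller; O(2^n) grows faster


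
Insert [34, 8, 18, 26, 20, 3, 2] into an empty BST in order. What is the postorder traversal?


Root = 34; build tree by BST insertion.
Postorder traversal: [2, 3, 20, 26, 18, 8, 34]


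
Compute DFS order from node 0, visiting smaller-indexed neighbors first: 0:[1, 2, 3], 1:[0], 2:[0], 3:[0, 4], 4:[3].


DFS stack-based: start with [0]
Visit order: [0, 1, 2, 3, 4]


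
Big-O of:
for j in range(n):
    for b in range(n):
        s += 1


Per nesting level: O(n) * O(n) = O(n^2)
Complexity: O(n^2)


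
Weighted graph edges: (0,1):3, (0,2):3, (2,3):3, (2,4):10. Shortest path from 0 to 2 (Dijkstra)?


Dijkstra from 0:
Distances: {0: 0, 1: 3, 2: 3, 3: 6, 4: 13}
Shortest distance to 2 = 3, path = [0, 2]


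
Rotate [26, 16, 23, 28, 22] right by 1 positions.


Right rotate by 1: [22, 26, 16, 23, 28]


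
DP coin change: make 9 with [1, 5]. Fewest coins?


dp[0]=0; dp[i]=1+min(dp[i-c] for c in coins)
...dp[4]=4, dp[5]=1, dp[6]=2, dp[7]=3, dp[8]=4, dp[9]=5
Minimum coins for 9 = 5


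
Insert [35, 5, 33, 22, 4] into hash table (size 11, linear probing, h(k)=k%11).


Insertions: 35->slot 2; 5->slot 5; 33->slot 0; 22->slot 1; 4->slot 4
Table: [33, 22, 35, None, 4, 5, None, None, None, None, None]


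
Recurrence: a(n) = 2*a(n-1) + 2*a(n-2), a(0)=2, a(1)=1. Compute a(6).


Build bottom-up:
...a(4)=40, a(5)=108, a(6)=2*108+2*40=296


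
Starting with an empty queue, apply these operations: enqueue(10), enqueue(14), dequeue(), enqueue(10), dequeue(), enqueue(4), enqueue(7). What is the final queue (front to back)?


enqueue(10) -> [10]
enqueue(14) -> [10, 14]
dequeue() returns 10 -> [14]
enqueue(10) -> [14, 10]
dequeue() returns 14 -> [10]
enqueue(4) -> [10, 4]
enqueue(7) -> [10, 4, 7]
Final queue (front to back): [10, 4, 7]


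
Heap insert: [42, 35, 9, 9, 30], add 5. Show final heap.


Append 5: [42, 35, 9, 9, 30, 5]
Bubble up: no swaps needed
Result: [42, 35, 9, 9, 30, 5]


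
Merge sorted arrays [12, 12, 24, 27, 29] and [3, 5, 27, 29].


Compare heads, take smaller each step.
Merged: [3, 5, 12, 12, 24, 27, 27, 29, 29]


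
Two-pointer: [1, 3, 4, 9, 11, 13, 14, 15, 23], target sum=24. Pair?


Two pointers: lo=0, hi=8
Found pair: (1, 23) summing to 24


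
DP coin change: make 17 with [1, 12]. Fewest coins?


dp[0]=0; dp[i]=1+min(dp[i-c] for c in coins)
...dp[12]=1, dp[13]=2, dp[14]=3, dp[15]=4, dp[16]=5, dp[17]=6
Minimum coins for 17 = 6


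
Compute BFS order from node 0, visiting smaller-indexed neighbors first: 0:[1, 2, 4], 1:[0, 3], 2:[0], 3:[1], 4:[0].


BFS queue: start with [0]
Visit order: [0, 1, 2, 4, 3]


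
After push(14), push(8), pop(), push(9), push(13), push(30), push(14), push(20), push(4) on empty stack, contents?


push(14) -> [14]
push(8) -> [14, 8]
pop() returns 8 -> [14]
push(9) -> [14, 9]
push(13) -> [14, 9, 13]
push(30) -> [14, 9, 13, 30]
push(14) -> [14, 9, 13, 30, 14]
push(20) -> [14, 9, 13, 30, 14, 20]
push(4) -> [14, 9, 13, 30, 14, 20, 4]
Final stack (bottom to top): [14, 9, 13, 30, 14, 20, 4]


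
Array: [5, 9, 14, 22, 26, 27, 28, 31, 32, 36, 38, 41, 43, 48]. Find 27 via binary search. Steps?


Search for 27:
[0,13] mid=6 arr[6]=28
[0,5] mid=2 arr[2]=14
[3,5] mid=4 arr[4]=26
[5,5] mid=5 arr[5]=27
Total: 4 comparisons


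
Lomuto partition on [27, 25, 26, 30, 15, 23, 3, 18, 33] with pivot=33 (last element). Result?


Elements <= 33 go left of pivot.
Result: [27, 25, 26, 30, 15, 23, 3, 18, 33], pivot at index 8


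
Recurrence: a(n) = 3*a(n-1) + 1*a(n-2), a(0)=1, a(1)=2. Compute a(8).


Build bottom-up:
...a(6)=829, a(7)=2738, a(8)=3*2738+1*829=9043


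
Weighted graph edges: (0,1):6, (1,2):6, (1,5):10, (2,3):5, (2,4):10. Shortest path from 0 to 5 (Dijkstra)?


Dijkstra from 0:
Distances: {0: 0, 1: 6, 2: 12, 3: 17, 4: 22, 5: 16}
Shortest distance to 5 = 16, path = [0, 1, 5]


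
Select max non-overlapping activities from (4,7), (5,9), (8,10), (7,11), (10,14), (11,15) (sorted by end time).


Greedy: pick earliest-ending, then skip overlaps.
Selected (3 activities): [(4, 7), (8, 10), (10, 14)]


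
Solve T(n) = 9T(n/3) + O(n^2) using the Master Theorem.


a=9, b=3, c=2. log_3(9)=2 = c=2. Case 2: O(n^c log n) = O(n^2 log n)
Complexity: O(n^2 log n)


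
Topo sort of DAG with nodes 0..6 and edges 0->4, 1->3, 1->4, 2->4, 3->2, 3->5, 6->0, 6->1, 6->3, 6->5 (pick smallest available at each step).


Kahn's algorithm, process smallest node first
Order: [6, 0, 1, 3, 2, 4, 5]


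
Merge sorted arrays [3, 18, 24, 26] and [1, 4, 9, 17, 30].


Compare heads, take smaller each step.
Merged: [1, 3, 4, 9, 17, 18, 24, 26, 30]


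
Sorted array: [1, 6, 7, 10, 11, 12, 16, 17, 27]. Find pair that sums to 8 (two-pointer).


Two pointers: lo=0, hi=8
Found pair: (1, 7) summing to 8


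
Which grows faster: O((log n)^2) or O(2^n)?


polylogarithmic grows slower than exponential
O((log n)^2) is asymptotically smaller; O(2^n) grows faster


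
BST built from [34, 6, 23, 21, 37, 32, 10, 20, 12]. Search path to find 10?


BST root = 34
Search for 10: compare at each node
Path: [34, 6, 23, 21, 10]


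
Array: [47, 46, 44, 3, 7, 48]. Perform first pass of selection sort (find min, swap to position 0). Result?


After one pass: [3, 46, 44, 47, 7, 48]


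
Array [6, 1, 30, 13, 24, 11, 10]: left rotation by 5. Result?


Left rotate by 5: [11, 10, 6, 1, 30, 13, 24]


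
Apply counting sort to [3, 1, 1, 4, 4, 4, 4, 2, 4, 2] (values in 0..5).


Count array: [0, 2, 2, 1, 5, 0]
Reconstruct: [1, 1, 2, 2, 3, 4, 4, 4, 4, 4]


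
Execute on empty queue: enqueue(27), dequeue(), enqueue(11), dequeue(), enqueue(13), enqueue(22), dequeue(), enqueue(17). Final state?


enqueue(27) -> [27]
dequeue() returns 27 -> []
enqueue(11) -> [11]
dequeue() returns 11 -> []
enqueue(13) -> [13]
enqueue(22) -> [13, 22]
dequeue() returns 13 -> [22]
enqueue(17) -> [22, 17]
Final queue (front to back): [22, 17]


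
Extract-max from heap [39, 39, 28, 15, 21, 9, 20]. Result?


Max = 39
Replace root with last, heapify down
Resulting heap: [39, 21, 28, 15, 20, 9]


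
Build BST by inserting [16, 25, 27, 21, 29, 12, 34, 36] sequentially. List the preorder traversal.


Root = 16; build tree by BST insertion.
Preorder traversal: [16, 12, 25, 21, 27, 29, 34, 36]


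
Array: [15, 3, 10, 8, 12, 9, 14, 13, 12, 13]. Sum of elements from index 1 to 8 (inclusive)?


Prefix sums: [0, 15, 18, 28, 36, 48, 57, 71, 84, 96, 109]
Sum[1..8] = prefix[9] - prefix[1] = 96 - 15 = 81


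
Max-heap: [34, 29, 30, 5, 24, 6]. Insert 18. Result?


Append 18: [34, 29, 30, 5, 24, 6, 18]
Bubble up: no swaps needed
Result: [34, 29, 30, 5, 24, 6, 18]


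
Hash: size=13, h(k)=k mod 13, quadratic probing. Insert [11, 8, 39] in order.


Insertions: 11->slot 11; 8->slot 8; 39->slot 0
Table: [39, None, None, None, None, None, None, None, 8, None, None, 11, None]


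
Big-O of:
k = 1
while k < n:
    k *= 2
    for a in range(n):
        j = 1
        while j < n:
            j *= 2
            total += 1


Per nesting level: O(log n) * O(n) * O(log n) = O(n (log n)^2)
Complexity: O(n (log n)^2)


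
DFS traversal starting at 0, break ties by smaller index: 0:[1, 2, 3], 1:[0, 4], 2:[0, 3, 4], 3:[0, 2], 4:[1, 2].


DFS stack-based: start with [0]
Visit order: [0, 1, 4, 2, 3]


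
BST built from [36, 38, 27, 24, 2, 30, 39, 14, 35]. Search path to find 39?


BST root = 36
Search for 39: compare at each node
Path: [36, 38, 39]


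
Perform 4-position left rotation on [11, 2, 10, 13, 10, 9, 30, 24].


Left rotate by 4: [10, 9, 30, 24, 11, 2, 10, 13]


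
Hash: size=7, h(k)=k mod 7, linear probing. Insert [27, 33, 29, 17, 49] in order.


Insertions: 27->slot 6; 33->slot 5; 29->slot 1; 17->slot 3; 49->slot 0
Table: [49, 29, None, 17, None, 33, 27]


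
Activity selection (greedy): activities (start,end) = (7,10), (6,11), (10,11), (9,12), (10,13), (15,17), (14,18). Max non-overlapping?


Greedy: pick earliest-ending, then skip overlaps.
Selected (3 activities): [(7, 10), (10, 11), (15, 17)]


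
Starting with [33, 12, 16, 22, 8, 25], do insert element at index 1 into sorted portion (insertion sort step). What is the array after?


After one pass: [12, 33, 16, 22, 8, 25]
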